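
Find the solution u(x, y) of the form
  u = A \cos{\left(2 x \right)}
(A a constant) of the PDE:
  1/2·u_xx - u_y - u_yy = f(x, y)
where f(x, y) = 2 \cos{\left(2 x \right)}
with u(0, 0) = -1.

Substitute the ansatz u = A \cos{\left(2 x \right)} into the left-hand side.
Derivatives of the ansatz:
  u_xx = - 4 A \cos{\left(2 x \right)}
  u_y = 0
  u_yy = 0
Term by term:
  1/2·u_xx = - 2 A \cos{\left(2 x \right)}
  -u_y = 0
  -u_yy = 0
So the left-hand side equals
  - 2 A \cos{\left(2 x \right)}
This must equal f(x, y) = 2 \cos{\left(2 x \right)} identically.
Matching coefficients of the independent functions:
  [\cos{\left(2 x \right)}]:  - 2 A = 2
Solving: A = -1.
Check against the point condition:
  u(0, 0) = -1  ⟹  A = -1  ✓
Hence u(x, y) = - \cos{\left(2 x \right)}.

Answer: u(x, y) = - \cos{\left(2 x \right)}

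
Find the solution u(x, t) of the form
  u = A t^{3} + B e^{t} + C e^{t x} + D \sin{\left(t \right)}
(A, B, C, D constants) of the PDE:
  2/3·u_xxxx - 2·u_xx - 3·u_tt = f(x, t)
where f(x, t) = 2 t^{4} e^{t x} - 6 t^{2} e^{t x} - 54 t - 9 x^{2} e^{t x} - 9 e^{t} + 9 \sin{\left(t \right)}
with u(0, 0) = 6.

Substitute the ansatz u = A t^{3} + B e^{t} + C e^{t x} + D \sin{\left(t \right)} into the left-hand side.
Derivatives of the ansatz:
  u_xxxx = C t^{4} e^{t x}
  u_xx = C t^{2} e^{t x}
  u_tt = 6 A t + B e^{t} + C x^{2} e^{t x} - D \sin{\left(t \right)}
Term by term:
  2/3·u_xxxx = \frac{2 C t^{4} e^{t x}}{3}
  -2·u_xx = - 2 C t^{2} e^{t x}
  -3·u_tt = - 18 A t - 3 B e^{t} - 3 C x^{2} e^{t x} + 3 D \sin{\left(t \right)}
So the left-hand side equals
  - 18 A t - 3 B e^{t} + \frac{2 C t^{4} e^{t x}}{3} - 2 C t^{2} e^{t x} - 3 C x^{2} e^{t x} + 3 D \sin{\left(t \right)}
This must equal f(x, t) = 2 t^{4} e^{t x} - 6 t^{2} e^{t x} - 54 t - 9 x^{2} e^{t x} - 9 e^{t} + 9 \sin{\left(t \right)} identically.
Matching coefficients of the independent functions:
  [t]:  - 18 A = -54
  [t^{2} e^{t x}]:  - 2 C = -6
  [t^{4} e^{t x}]:  \frac{2 C}{3} = 2
  [x^{2} e^{t x}]:  - 3 C = -9
  [e^{t}]:  - 3 B = -9
  [\sin{\left(t \right)}]:  3 D = 9
Solving: A = 3, B = 3, C = 3, D = 3.
Check against the point condition:
  u(0, 0) = 6  ⟹  B + C = 6  ✓
Hence u(x, t) = 3 t^{3} + 3 e^{t} + 3 e^{t x} + 3 \sin{\left(t \right)}.

Answer: u(x, t) = 3 t^{3} + 3 e^{t} + 3 e^{t x} + 3 \sin{\left(t \right)}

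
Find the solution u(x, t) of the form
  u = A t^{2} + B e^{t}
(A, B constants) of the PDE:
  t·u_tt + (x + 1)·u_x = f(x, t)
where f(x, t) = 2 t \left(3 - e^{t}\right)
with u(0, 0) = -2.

Substitute the ansatz u = A t^{2} + B e^{t} into the left-hand side.
Derivatives of the ansatz:
  u_tt = 2 A + B e^{t}
  u_x = 0
Term by term:
  t·u_tt = 2 A t + B t e^{t}
  (x + 1)·u_x = 0
So the left-hand side equals
  2 A t + B t e^{t}
This must equal f(x, t) identically; expanded, f = - 2 t e^{t} + 6 t.
Matching coefficients of the independent functions:
  [t]:  2 A = 6
  [t e^{t}]:  B = -2
Solving: A = 3, B = -2.
Check against the point condition:
  u(0, 0) = -2  ⟹  B = -2  ✓
Hence u(x, t) = 3 t^{2} - 2 e^{t}.

Answer: u(x, t) = 3 t^{2} - 2 e^{t}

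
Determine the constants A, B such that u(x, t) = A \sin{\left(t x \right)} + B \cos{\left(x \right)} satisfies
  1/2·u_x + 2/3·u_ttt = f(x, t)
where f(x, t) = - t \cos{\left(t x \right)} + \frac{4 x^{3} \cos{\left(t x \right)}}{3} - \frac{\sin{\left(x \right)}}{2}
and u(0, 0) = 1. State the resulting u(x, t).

Answer: u(x, t) = - 2 \sin{\left(t x \right)} + \cos{\left(x \right)}

Derivation:
Substitute the ansatz u = A \sin{\left(t x \right)} + B \cos{\left(x \right)} into the left-hand side.
Derivatives of the ansatz:
  u_x = A t \cos{\left(t x \right)} - B \sin{\left(x \right)}
  u_ttt = - A x^{3} \cos{\left(t x \right)}
Term by term:
  1/2·u_x = \frac{A t \cos{\left(t x \right)}}{2} - \frac{B \sin{\left(x \right)}}{2}
  2/3·u_ttt = - \frac{2 A x^{3} \cos{\left(t x \right)}}{3}
So the left-hand side equals
  \frac{A t \cos{\left(t x \right)}}{2} - \frac{2 A x^{3} \cos{\left(t x \right)}}{3} - \frac{B \sin{\left(x \right)}}{2}
This must equal f(x, t) = - t \cos{\left(t x \right)} + \frac{4 x^{3} \cos{\left(t x \right)}}{3} - \frac{\sin{\left(x \right)}}{2} identically.
Matching coefficients of the independent functions:
  [t \cos{\left(t x \right)}]:  \frac{A}{2} = -1
  [x^{3} \cos{\left(t x \right)}]:  - \frac{2 A}{3} = \frac{4}{3}
  [\sin{\left(x \right)}]:  - \frac{B}{2} = - \frac{1}{2}
Solving: A = -2, B = 1.
Check against the point condition:
  u(0, 0) = 1  ⟹  B = 1  ✓
Hence u(x, t) = - 2 \sin{\left(t x \right)} + \cos{\left(x \right)}.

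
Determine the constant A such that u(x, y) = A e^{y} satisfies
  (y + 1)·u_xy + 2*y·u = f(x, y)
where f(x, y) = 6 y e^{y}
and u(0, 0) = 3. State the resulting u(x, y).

Answer: u(x, y) = 3 e^{y}

Derivation:
Substitute the ansatz u = A e^{y} into the left-hand side.
Derivatives of the ansatz:
  u_xy = 0
Term by term:
  (y + 1)·u_xy = 0
  2*y·u = 2 A y e^{y}
So the left-hand side equals
  2 A y e^{y}
This must equal f(x, y) = 6 y e^{y} identically.
Matching coefficients of the independent functions:
  [y e^{y}]:  2 A = 6
Solving: A = 3.
Check against the point condition:
  u(0, 0) = 3  ⟹  A = 3  ✓
Hence u(x, y) = 3 e^{y}.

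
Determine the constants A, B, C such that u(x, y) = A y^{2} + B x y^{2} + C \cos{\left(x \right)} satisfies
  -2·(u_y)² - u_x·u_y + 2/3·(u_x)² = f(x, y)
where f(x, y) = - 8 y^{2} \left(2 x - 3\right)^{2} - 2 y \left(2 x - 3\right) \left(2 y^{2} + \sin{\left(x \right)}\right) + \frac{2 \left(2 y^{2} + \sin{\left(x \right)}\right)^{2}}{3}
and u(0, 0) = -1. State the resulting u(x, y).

Substitute the ansatz u = A y^{2} + B x y^{2} + C \cos{\left(x \right)} into the left-hand side.
Derivatives of the ansatz:
  u_y = 2 A y + 2 B x y
  u_x = B y^{2} - C \sin{\left(x \right)}
Term by term:
  -2·(u_y)² = - 8 A^{2} y^{2} - 16 A B x y^{2} - 8 B^{2} x^{2} y^{2}
  -u_x·u_y = - 2 A B y^{3} + 2 A C y \sin{\left(x \right)} - 2 B^{2} x y^{3} + 2 B C x y \sin{\left(x \right)}
  2/3·(u_x)² = \frac{2 B^{2} y^{4}}{3} - \frac{4 B C y^{2} \sin{\left(x \right)}}{3} + \frac{2 C^{2} \sin^{2}{\left(x \right)}}{3}
So the left-hand side equals
  - 8 A^{2} y^{2} - 16 A B x y^{2} - 2 A B y^{3} + 2 A C y \sin{\left(x \right)} - 8 B^{2} x^{2} y^{2} - 2 B^{2} x y^{3} + \frac{2 B^{2} y^{4}}{3} + 2 B C x y \sin{\left(x \right)} - \frac{4 B C y^{2} \sin{\left(x \right)}}{3} + \frac{2 C^{2} \sin^{2}{\left(x \right)}}{3}
This must equal f(x, y) identically; expanded, f = - 32 x^{2} y^{2} - 8 x y^{3} + 96 x y^{2} - 4 x y \sin{\left(x \right)} + \frac{8 y^{4}}{3} + 12 y^{3} + \frac{8 y^{2} \sin{\left(x \right)}}{3} - 72 y^{2} + 6 y \sin{\left(x \right)} + \frac{2 \sin^{2}{\left(x \right)}}{3}.
Matching coefficients of the independent functions:
  [y^{2}]:  - 8 A^{2} = -72
  [y^{3}]:  - 2 A B = 12
  [y^{4}]:  \frac{2 B^{2}}{3} = \frac{8}{3}
  [x y^{2}]:  - 16 A B = 96
  [x y^{3}]:  - 2 B^{2} = -8
  [x^{2} y^{2}]:  - 8 B^{2} = -32
  [y \sin{\left(x \right)}]:  2 A C = 6
  [y^{2} \sin{\left(x \right)}]:  - \frac{4 B C}{3} = \frac{8}{3}
  [x y \sin{\left(x \right)}]:  2 B C = -4
  [\sin^{2}{\left(x \right)}]:  \frac{2 C^{2}}{3} = \frac{2}{3}
These equations allow (A, B, C) = (-3, 2, -1) or (3, -2, 1).
Impose the point condition(s):
  u(0, 0) = -1  ⟹  C = -1
Only A = -3, B = 2, C = -1 satisfies everything.
Hence u(x, y) = 2 x y^{2} - 3 y^{2} - \cos{\left(x \right)}.

Answer: u(x, y) = 2 x y^{2} - 3 y^{2} - \cos{\left(x \right)}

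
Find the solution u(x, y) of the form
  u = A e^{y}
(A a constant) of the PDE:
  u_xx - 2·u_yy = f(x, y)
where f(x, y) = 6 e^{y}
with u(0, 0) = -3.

Substitute the ansatz u = A e^{y} into the left-hand side.
Derivatives of the ansatz:
  u_xx = 0
  u_yy = A e^{y}
Term by term:
  u_xx = 0
  -2·u_yy = - 2 A e^{y}
So the left-hand side equals
  - 2 A e^{y}
This must equal f(x, y) = 6 e^{y} identically.
Matching coefficients of the independent functions:
  [e^{y}]:  - 2 A = 6
Solving: A = -3.
Check against the point condition:
  u(0, 0) = -3  ⟹  A = -3  ✓
Hence u(x, y) = - 3 e^{y}.

Answer: u(x, y) = - 3 e^{y}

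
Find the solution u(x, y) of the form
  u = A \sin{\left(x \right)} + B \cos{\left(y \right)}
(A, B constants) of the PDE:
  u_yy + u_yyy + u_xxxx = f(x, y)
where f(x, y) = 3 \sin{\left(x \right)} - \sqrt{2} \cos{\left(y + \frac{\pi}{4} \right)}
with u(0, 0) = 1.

Substitute the ansatz u = A \sin{\left(x \right)} + B \cos{\left(y \right)} into the left-hand side.
Derivatives of the ansatz:
  u_yy = - B \cos{\left(y \right)}
  u_yyy = B \sin{\left(y \right)}
  u_xxxx = A \sin{\left(x \right)}
Term by term:
  u_yy = - B \cos{\left(y \right)}
  u_yyy = B \sin{\left(y \right)}
  u_xxxx = A \sin{\left(x \right)}
So the left-hand side equals
  A \sin{\left(x \right)} + B \sin{\left(y \right)} - B \cos{\left(y \right)}
This must equal f(x, y) identically; expanded, f = 3 \sin{\left(x \right)} + \sin{\left(y \right)} - \cos{\left(y \right)}.
Matching coefficients of the independent functions:
  [\sin{\left(x \right)}]:  A = 3
  [\sin{\left(y \right)}]:  B = 1
  [\cos{\left(y \right)}]:  - B = -1
Solving: A = 3, B = 1.
Check against the point condition:
  u(0, 0) = 1  ⟹  B = 1  ✓
Hence u(x, y) = 3 \sin{\left(x \right)} + \cos{\left(y \right)}.

Answer: u(x, y) = 3 \sin{\left(x \right)} + \cos{\left(y \right)}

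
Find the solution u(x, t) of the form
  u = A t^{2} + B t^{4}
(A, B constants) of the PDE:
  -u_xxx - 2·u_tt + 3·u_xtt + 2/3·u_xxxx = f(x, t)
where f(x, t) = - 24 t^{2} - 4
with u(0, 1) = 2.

Answer: u(x, t) = t^{4} + t^{2}

Derivation:
Substitute the ansatz u = A t^{2} + B t^{4} into the left-hand side.
Derivatives of the ansatz:
  u_xxx = 0
  u_tt = 2 A + 12 B t^{2}
  u_xtt = 0
  u_xxxx = 0
Term by term:
  -u_xxx = 0
  -2·u_tt = - 4 A - 24 B t^{2}
  3·u_xtt = 0
  2/3·u_xxxx = 0
So the left-hand side equals
  - 4 A - 24 B t^{2}
This must equal f(x, t) = - 24 t^{2} - 4 identically.
Matching coefficients of the independent functions:
  [constant term]:  - 4 A = -4
  [t^{2}]:  - 24 B = -24
Solving: A = 1, B = 1.
Check against the point condition:
  u(0, 1) = 2  ⟹  A + B = 2  ✓
Hence u(x, t) = t^{4} + t^{2}.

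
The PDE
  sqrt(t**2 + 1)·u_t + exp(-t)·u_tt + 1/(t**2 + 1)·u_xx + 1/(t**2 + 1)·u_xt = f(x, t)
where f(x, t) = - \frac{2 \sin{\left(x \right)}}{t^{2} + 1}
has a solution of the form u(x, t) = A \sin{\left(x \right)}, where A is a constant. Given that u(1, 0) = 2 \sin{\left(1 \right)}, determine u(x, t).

Substitute the ansatz u = A \sin{\left(x \right)} into the left-hand side.
Derivatives of the ansatz:
  u_t = 0
  u_tt = 0
  u_xx = - A \sin{\left(x \right)}
  u_xt = 0
Term by term:
  sqrt(t**2 + 1)·u_t = 0
  exp(-t)·u_tt = 0
  1/(t**2 + 1)·u_xx = - \frac{A \sin{\left(x \right)}}{t^{2} + 1}
  1/(t**2 + 1)·u_xt = 0
So the left-hand side equals
  - \frac{A \sin{\left(x \right)}}{t^{2} + 1}
This must equal f(x, t) = - \frac{2 \sin{\left(x \right)}}{t^{2} + 1} identically.
Matching coefficients of the independent functions:
  [\frac{\sin{\left(x \right)}}{t^{2} + 1}]:  - A = -2
Solving: A = 2.
Check against the point condition:
  u(1, 0) = 2 \sin{\left(1 \right)}  ⟹  A \sin{\left(1 \right)} = 2 \sin{\left(1 \right)}  ✓
Hence u(x, t) = 2 \sin{\left(x \right)}.

Answer: u(x, t) = 2 \sin{\left(x \right)}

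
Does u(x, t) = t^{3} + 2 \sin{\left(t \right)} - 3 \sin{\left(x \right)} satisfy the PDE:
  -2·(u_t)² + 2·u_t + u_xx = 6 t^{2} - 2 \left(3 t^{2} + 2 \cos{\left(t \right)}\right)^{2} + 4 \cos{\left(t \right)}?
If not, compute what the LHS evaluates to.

Evaluate each term of the left-hand side for u = t^{3} + 2 \sin{\left(t \right)} - 3 \sin{\left(x \right)}.
Derivatives:
  u_t = 3 t^{2} + 2 \cos{\left(t \right)}
  u_xx = 3 \sin{\left(x \right)}
Terms:
  -2·(u_t)² = - 2 \left(3 t^{2} + 2 \cos{\left(t \right)}\right)^{2}
  2·u_t = 6 t^{2} + 4 \cos{\left(t \right)}
  u_xx = 3 \sin{\left(x \right)}
Sum: LHS = 6 t^{2} - 2 \left(3 t^{2} + 2 \cos{\left(t \right)}\right)^{2} + 3 \sin{\left(x \right)} + 4 \cos{\left(t \right)}
Given right-hand side: 6 t^{2} - 2 \left(3 t^{2} + 2 \cos{\left(t \right)}\right)^{2} + 4 \cos{\left(t \right)}. Difference LHS − RHS = 3 \sin{\left(x \right)} ≠ 0, so u is not a solution.

Answer: No, the LHS evaluates to 6 t^{2} - 2 \left(3 t^{2} + 2 \cos{\left(t \right)}\right)^{2} + 3 \sin{\left(x \right)} + 4 \cos{\left(t \right)}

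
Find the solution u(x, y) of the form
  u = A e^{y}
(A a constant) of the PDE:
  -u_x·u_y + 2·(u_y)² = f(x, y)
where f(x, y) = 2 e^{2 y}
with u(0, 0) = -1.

Substitute the ansatz u = A e^{y} into the left-hand side.
Derivatives of the ansatz:
  u_x = 0
  u_y = A e^{y}
Term by term:
  -u_x·u_y = 0
  2·(u_y)² = 2 A^{2} e^{2 y}
So the left-hand side equals
  2 A^{2} e^{2 y}
This must equal f(x, y) = 2 e^{2 y} identically.
Matching coefficients of the independent functions:
  [e^{2 y}]:  2 A^{2} = 2
These equations allow (A) = (-1) or (1).
Impose the point condition(s):
  u(0, 0) = -1  ⟹  A = -1
Only A = -1 satisfies everything.
Hence u(x, y) = - e^{y}.

Answer: u(x, y) = - e^{y}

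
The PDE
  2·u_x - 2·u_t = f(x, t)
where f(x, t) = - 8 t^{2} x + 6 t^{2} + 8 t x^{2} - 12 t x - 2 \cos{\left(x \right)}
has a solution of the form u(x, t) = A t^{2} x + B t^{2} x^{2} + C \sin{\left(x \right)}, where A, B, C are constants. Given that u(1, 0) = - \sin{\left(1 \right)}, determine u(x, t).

Substitute the ansatz u = A t^{2} x + B t^{2} x^{2} + C \sin{\left(x \right)} into the left-hand side.
Derivatives of the ansatz:
  u_x = A t^{2} + 2 B t^{2} x + C \cos{\left(x \right)}
  u_t = 2 A t x + 2 B t x^{2}
Term by term:
  2·u_x = 2 A t^{2} + 4 B t^{2} x + 2 C \cos{\left(x \right)}
  -2·u_t = - 4 A t x - 4 B t x^{2}
So the left-hand side equals
  2 A t^{2} - 4 A t x + 4 B t^{2} x - 4 B t x^{2} + 2 C \cos{\left(x \right)}
This must equal f(x, t) = - 8 t^{2} x + 6 t^{2} + 8 t x^{2} - 12 t x - 2 \cos{\left(x \right)} identically.
Matching coefficients of the independent functions:
  [t^{2}]:  2 A = 6
  [t x]:  - 4 A = -12
  [t x^{2}]:  - 4 B = 8
  [t^{2} x]:  4 B = -8
  [\cos{\left(x \right)}]:  2 C = -2
Solving: A = 3, B = -2, C = -1.
Check against the point condition:
  u(1, 0) = - \sin{\left(1 \right)}  ⟹  C \sin{\left(1 \right)} = - \sin{\left(1 \right)}  ✓
Hence u(x, t) = - 2 t^{2} x^{2} + 3 t^{2} x - \sin{\left(x \right)}.

Answer: u(x, t) = - 2 t^{2} x^{2} + 3 t^{2} x - \sin{\left(x \right)}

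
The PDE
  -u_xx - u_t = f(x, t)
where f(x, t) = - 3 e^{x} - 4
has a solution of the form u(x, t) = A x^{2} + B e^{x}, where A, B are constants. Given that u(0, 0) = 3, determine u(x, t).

Substitute the ansatz u = A x^{2} + B e^{x} into the left-hand side.
Derivatives of the ansatz:
  u_xx = 2 A + B e^{x}
  u_t = 0
Term by term:
  -u_xx = - 2 A - B e^{x}
  -u_t = 0
So the left-hand side equals
  - 2 A - B e^{x}
This must equal f(x, t) = - 3 e^{x} - 4 identically.
Matching coefficients of the independent functions:
  [constant term]:  - 2 A = -4
  [e^{x}]:  - B = -3
Solving: A = 2, B = 3.
Check against the point condition:
  u(0, 0) = 3  ⟹  B = 3  ✓
Hence u(x, t) = 2 x^{2} + 3 e^{x}.

Answer: u(x, t) = 2 x^{2} + 3 e^{x}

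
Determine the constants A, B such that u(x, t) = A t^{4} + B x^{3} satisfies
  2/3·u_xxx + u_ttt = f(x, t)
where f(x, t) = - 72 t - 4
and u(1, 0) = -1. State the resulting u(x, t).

Substitute the ansatz u = A t^{4} + B x^{3} into the left-hand side.
Derivatives of the ansatz:
  u_xxx = 6 B
  u_ttt = 24 A t
Term by term:
  2/3·u_xxx = 4 B
  u_ttt = 24 A t
So the left-hand side equals
  24 A t + 4 B
This must equal f(x, t) = - 72 t - 4 identically.
Matching coefficients of the independent functions:
  [constant term]:  4 B = -4
  [t]:  24 A = -72
Solving: A = -3, B = -1.
Check against the point condition:
  u(1, 0) = -1  ⟹  B = -1  ✓
Hence u(x, t) = - 3 t^{4} - x^{3}.

Answer: u(x, t) = - 3 t^{4} - x^{3}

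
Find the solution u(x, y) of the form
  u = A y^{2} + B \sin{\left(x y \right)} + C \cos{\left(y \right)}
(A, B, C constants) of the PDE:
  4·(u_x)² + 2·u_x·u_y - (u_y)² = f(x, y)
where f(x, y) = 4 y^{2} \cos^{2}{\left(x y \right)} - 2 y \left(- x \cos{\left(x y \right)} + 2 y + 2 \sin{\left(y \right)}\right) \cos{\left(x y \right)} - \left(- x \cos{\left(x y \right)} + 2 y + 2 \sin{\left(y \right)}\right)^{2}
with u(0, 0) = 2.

Substitute the ansatz u = A y^{2} + B \sin{\left(x y \right)} + C \cos{\left(y \right)} into the left-hand side.
Derivatives of the ansatz:
  u_x = B y \cos{\left(x y \right)}
  u_y = 2 A y + B x \cos{\left(x y \right)} - C \sin{\left(y \right)}
Term by term:
  4·(u_x)² = 4 B^{2} y^{2} \cos^{2}{\left(x y \right)}
  2·u_x·u_y = 4 A B y^{2} \cos{\left(x y \right)} + 2 B^{2} x y \cos^{2}{\left(x y \right)} - 2 B C y \sin{\left(y \right)} \cos{\left(x y \right)}
  -(u_y)² = - 4 A^{2} y^{2} - 4 A B x y \cos{\left(x y \right)} + 4 A C y \sin{\left(y \right)} - B^{2} x^{2} \cos^{2}{\left(x y \right)} + 2 B C x \sin{\left(y \right)} \cos{\left(x y \right)} - C^{2} \sin^{2}{\left(y \right)}
So the left-hand side equals
  - 4 A^{2} y^{2} - 4 A B x y \cos{\left(x y \right)} + 4 A B y^{2} \cos{\left(x y \right)} + 4 A C y \sin{\left(y \right)} - B^{2} x^{2} \cos^{2}{\left(x y \right)} + 2 B^{2} x y \cos^{2}{\left(x y \right)} + 4 B^{2} y^{2} \cos^{2}{\left(x y \right)} + 2 B C x \sin{\left(y \right)} \cos{\left(x y \right)} - 2 B C y \sin{\left(y \right)} \cos{\left(x y \right)} - C^{2} \sin^{2}{\left(y \right)}
This must equal f(x, y) identically; expanded, f = - x^{2} \cos^{2}{\left(x y \right)} + 2 x y \cos^{2}{\left(x y \right)} + 4 x y \cos{\left(x y \right)} + 4 x \sin{\left(y \right)} \cos{\left(x y \right)} + 4 y^{2} \cos^{2}{\left(x y \right)} - 4 y^{2} \cos{\left(x y \right)} - 4 y^{2} - 4 y \sin{\left(y \right)} \cos{\left(x y \right)} - 8 y \sin{\left(y \right)} - 4 \sin^{2}{\left(y \right)}.
Matching coefficients of the independent functions:
  [y^{2}]:  - 4 A^{2} = -4
  [x^{2} \cos^{2}{\left(x y \right)}]:  - B^{2} = -1
  [y \sin{\left(y \right)}]:  4 A C = -8
  [y^{2} \cos{\left(x y \right)}]:  4 A B = -4
  [y^{2} \cos^{2}{\left(x y \right)}]:  4 B^{2} = 4
  [x y \cos{\left(x y \right)}]:  - 4 A B = 4
  [x y \cos^{2}{\left(x y \right)}]:  2 B^{2} = 2
  [x \sin{\left(y \right)} \cos{\left(x y \right)}]:  2 B C = 4
  [y \sin{\left(y \right)} \cos{\left(x y \right)}]:  - 2 B C = -4
  [\sin^{2}{\left(y \right)}]:  - C^{2} = -4
These equations allow (A, B, C) = (-1, 1, 2) or (1, -1, -2).
Impose the point condition(s):
  u(0, 0) = 2  ⟹  C = 2
Only A = -1, B = 1, C = 2 satisfies everything.
Hence u(x, y) = - y^{2} + \sin{\left(x y \right)} + 2 \cos{\left(y \right)}.

Answer: u(x, y) = - y^{2} + \sin{\left(x y \right)} + 2 \cos{\left(y \right)}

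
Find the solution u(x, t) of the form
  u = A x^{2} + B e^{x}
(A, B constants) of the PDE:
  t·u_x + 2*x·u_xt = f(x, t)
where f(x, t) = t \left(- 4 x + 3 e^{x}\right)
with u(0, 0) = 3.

Substitute the ansatz u = A x^{2} + B e^{x} into the left-hand side.
Derivatives of the ansatz:
  u_x = 2 A x + B e^{x}
  u_xt = 0
Term by term:
  t·u_x = 2 A t x + B t e^{x}
  2*x·u_xt = 0
So the left-hand side equals
  2 A t x + B t e^{x}
This must equal f(x, t) = t \left(- 4 x + 3 e^{x}\right) identically.
Matching coefficients of the independent functions:
  [t x]:  2 A = -4
  [t e^{x}]:  B = 3
Solving: A = -2, B = 3.
Check against the point condition:
  u(0, 0) = 3  ⟹  B = 3  ✓
Hence u(x, t) = - 2 x^{2} + 3 e^{x}.

Answer: u(x, t) = - 2 x^{2} + 3 e^{x}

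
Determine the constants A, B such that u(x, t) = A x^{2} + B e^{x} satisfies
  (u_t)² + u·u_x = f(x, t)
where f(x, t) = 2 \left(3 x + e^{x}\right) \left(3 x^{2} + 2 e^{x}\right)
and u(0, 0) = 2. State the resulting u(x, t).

Substitute the ansatz u = A x^{2} + B e^{x} into the left-hand side.
Derivatives of the ansatz:
  u_t = 0
  u_x = 2 A x + B e^{x}
Term by term:
  (u_t)² = 0
  u·u_x = 2 A^{2} x^{3} + A B x^{2} e^{x} + 2 A B x e^{x} + B^{2} e^{2 x}
So the left-hand side equals
  2 A^{2} x^{3} + A B x^{2} e^{x} + 2 A B x e^{x} + B^{2} e^{2 x}
This must equal f(x, t) identically; expanded, f = 18 x^{3} + 6 x^{2} e^{x} + 12 x e^{x} + 4 e^{2 x}.
Matching coefficients of the independent functions:
  [x^{3}]:  2 A^{2} = 18
  [x e^{x}]:  2 A B = 12
  [x^{2} e^{x}]:  A B = 6
  [e^{2 x}]:  B^{2} = 4
These equations allow (A, B) = (-3, -2) or (3, 2).
Impose the point condition(s):
  u(0, 0) = 2  ⟹  B = 2
Only A = 3, B = 2 satisfies everything.
Hence u(x, t) = 3 x^{2} + 2 e^{x}.

Answer: u(x, t) = 3 x^{2} + 2 e^{x}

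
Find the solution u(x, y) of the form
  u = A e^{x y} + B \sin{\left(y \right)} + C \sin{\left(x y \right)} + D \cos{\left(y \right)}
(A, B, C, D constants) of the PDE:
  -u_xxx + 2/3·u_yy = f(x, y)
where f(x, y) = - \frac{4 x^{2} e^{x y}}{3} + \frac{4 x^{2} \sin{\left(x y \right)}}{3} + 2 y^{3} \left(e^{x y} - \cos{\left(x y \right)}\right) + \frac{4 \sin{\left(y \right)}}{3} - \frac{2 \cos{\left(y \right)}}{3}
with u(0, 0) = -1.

Substitute the ansatz u = A e^{x y} + B \sin{\left(y \right)} + C \sin{\left(x y \right)} + D \cos{\left(y \right)} into the left-hand side.
Derivatives of the ansatz:
  u_xxx = A y^{3} e^{x y} - C y^{3} \cos{\left(x y \right)}
  u_yy = A x^{2} e^{x y} - B \sin{\left(y \right)} - C x^{2} \sin{\left(x y \right)} - D \cos{\left(y \right)}
Term by term:
  -u_xxx = - A y^{3} e^{x y} + C y^{3} \cos{\left(x y \right)}
  2/3·u_yy = \frac{2 A x^{2} e^{x y}}{3} - \frac{2 B \sin{\left(y \right)}}{3} - \frac{2 C x^{2} \sin{\left(x y \right)}}{3} - \frac{2 D \cos{\left(y \right)}}{3}
So the left-hand side equals
  \frac{2 A x^{2} e^{x y}}{3} - A y^{3} e^{x y} - \frac{2 B \sin{\left(y \right)}}{3} - \frac{2 C x^{2} \sin{\left(x y \right)}}{3} + C y^{3} \cos{\left(x y \right)} - \frac{2 D \cos{\left(y \right)}}{3}
This must equal f(x, y) identically; expanded, f = - \frac{4 x^{2} e^{x y}}{3} + \frac{4 x^{2} \sin{\left(x y \right)}}{3} + 2 y^{3} e^{x y} - 2 y^{3} \cos{\left(x y \right)} + \frac{4 \sin{\left(y \right)}}{3} - \frac{2 \cos{\left(y \right)}}{3}.
Matching coefficients of the independent functions:
  [x^{2} e^{x y}]:  \frac{2 A}{3} = - \frac{4}{3}
  [x^{2} \sin{\left(x y \right)}]:  - \frac{2 C}{3} = \frac{4}{3}
  [y^{3} e^{x y}]:  - A = 2
  [y^{3} \cos{\left(x y \right)}]:  C = -2
  [\sin{\left(y \right)}]:  - \frac{2 B}{3} = \frac{4}{3}
  [\cos{\left(y \right)}]:  - \frac{2 D}{3} = - \frac{2}{3}
Solving: A = -2, B = -2, C = -2, D = 1.
Check against the point condition:
  u(0, 0) = -1  ⟹  A + D = -1  ✓
Hence u(x, y) = - 2 e^{x y} - 2 \sin{\left(y \right)} - 2 \sin{\left(x y \right)} + \cos{\left(y \right)}.

Answer: u(x, y) = - 2 e^{x y} - 2 \sin{\left(y \right)} - 2 \sin{\left(x y \right)} + \cos{\left(y \right)}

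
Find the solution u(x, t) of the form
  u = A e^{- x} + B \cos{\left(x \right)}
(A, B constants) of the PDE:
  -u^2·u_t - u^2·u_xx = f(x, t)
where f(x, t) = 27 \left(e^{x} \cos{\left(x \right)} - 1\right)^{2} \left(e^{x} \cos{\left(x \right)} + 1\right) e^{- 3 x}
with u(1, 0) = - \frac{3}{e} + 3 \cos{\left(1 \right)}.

Substitute the ansatz u = A e^{- x} + B \cos{\left(x \right)} into the left-hand side.
Derivatives of the ansatz:
  u_t = 0
  u_xx = A e^{- x} - B \cos{\left(x \right)}
Term by term:
  -u^2·u_t = 0
  -u^2·u_xx = - A^{3} e^{- 3 x} - A^{2} B e^{- 2 x} \cos{\left(x \right)} + A B^{2} e^{- x} \cos^{2}{\left(x \right)} + B^{3} \cos^{3}{\left(x \right)}
So the left-hand side equals
  - A^{3} e^{- 3 x} - A^{2} B e^{- 2 x} \cos{\left(x \right)} + A B^{2} e^{- x} \cos^{2}{\left(x \right)} + B^{3} \cos^{3}{\left(x \right)}
This must equal f(x, t) identically; expanded, f = 27 \cos^{3}{\left(x \right)} - 27 e^{- x} \cos^{2}{\left(x \right)} - 27 e^{- 2 x} \cos{\left(x \right)} + 27 e^{- 3 x}.
Matching coefficients of the independent functions:
  [e^{- 2 x} \cos{\left(x \right)}]:  - A^{2} B = -27
  [e^{- x} \cos^{2}{\left(x \right)}]:  A B^{2} = -27
  [e^{- 3 x}]:  - A^{3} = 27
  [\cos^{3}{\left(x \right)}]:  B^{3} = 27
Solving: A = -3, B = 3.
Check against the point condition:
  u(1, 0) = - \frac{3}{e} + 3 \cos{\left(1 \right)}  ⟹  \frac{A}{e} + B \cos{\left(1 \right)} = - \frac{3}{e} + 3 \cos{\left(1 \right)}  ✓
Hence u(x, t) = 3 \cos{\left(x \right)} - 3 e^{- x}.

Answer: u(x, t) = 3 \cos{\left(x \right)} - 3 e^{- x}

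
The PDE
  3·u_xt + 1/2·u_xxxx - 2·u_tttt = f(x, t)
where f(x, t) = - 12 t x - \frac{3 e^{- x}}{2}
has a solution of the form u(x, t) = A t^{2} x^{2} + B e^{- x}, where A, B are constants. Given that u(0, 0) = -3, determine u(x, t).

Substitute the ansatz u = A t^{2} x^{2} + B e^{- x} into the left-hand side.
Derivatives of the ansatz:
  u_xt = 4 A t x
  u_xxxx = B e^{- x}
  u_tttt = 0
Term by term:
  3·u_xt = 12 A t x
  1/2·u_xxxx = \frac{B e^{- x}}{2}
  -2·u_tttt = 0
So the left-hand side equals
  12 A t x + \frac{B e^{- x}}{2}
This must equal f(x, t) = - 12 t x - \frac{3 e^{- x}}{2} identically.
Matching coefficients of the independent functions:
  [t x]:  12 A = -12
  [e^{- x}]:  \frac{B}{2} = - \frac{3}{2}
Solving: A = -1, B = -3.
Check against the point condition:
  u(0, 0) = -3  ⟹  B = -3  ✓
Hence u(x, t) = - t^{2} x^{2} - 3 e^{- x}.

Answer: u(x, t) = - t^{2} x^{2} - 3 e^{- x}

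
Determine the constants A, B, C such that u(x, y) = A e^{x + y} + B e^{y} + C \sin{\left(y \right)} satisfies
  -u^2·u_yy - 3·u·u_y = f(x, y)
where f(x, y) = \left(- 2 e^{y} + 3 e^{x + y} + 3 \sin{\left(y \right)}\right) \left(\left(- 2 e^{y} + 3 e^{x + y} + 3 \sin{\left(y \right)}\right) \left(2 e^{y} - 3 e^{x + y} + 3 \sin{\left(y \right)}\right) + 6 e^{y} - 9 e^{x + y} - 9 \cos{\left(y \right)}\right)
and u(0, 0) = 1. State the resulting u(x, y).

Answer: u(x, y) = - 2 e^{y} + 3 e^{x + y} + 3 \sin{\left(y \right)}

Derivation:
Substitute the ansatz u = A e^{x + y} + B e^{y} + C \sin{\left(y \right)} into the left-hand side.
Derivatives of the ansatz:
  u_yy = A e^{x} e^{y} + B e^{y} - C \sin{\left(y \right)}
  u_y = A e^{x} e^{y} + B e^{y} + C \cos{\left(y \right)}
Term by term:
  -u^2·u_yy = - A^{3} e^{3 x} e^{3 y} - 3 A^{2} B e^{2 x} e^{3 y} - A^{2} C e^{2 x} e^{2 y} \sin{\left(y \right)} - 3 A B^{2} e^{x} e^{3 y} - 2 A B C e^{x} e^{2 y} \sin{\left(y \right)} + A C^{2} e^{x} e^{y} \sin^{2}{\left(y \right)} - B^{3} e^{3 y} - B^{2} C e^{2 y} \sin{\left(y \right)} + B C^{2} e^{y} \sin^{2}{\left(y \right)} + C^{3} \sin^{3}{\left(y \right)}
  -3·u·u_y = - 3 A^{2} e^{2 x} e^{2 y} - 6 A B e^{x} e^{2 y} - 3 A C e^{x} e^{y} \sin{\left(y \right)} - 3 A C e^{x} e^{y} \cos{\left(y \right)} - 3 B^{2} e^{2 y} - 3 B C e^{y} \sin{\left(y \right)} - 3 B C e^{y} \cos{\left(y \right)} - 3 C^{2} \sin{\left(y \right)} \cos{\left(y \right)}
So the left-hand side equals
  - A^{3} e^{3 x} e^{3 y} - 3 A^{2} B e^{2 x} e^{3 y} - A^{2} C e^{2 x} e^{2 y} \sin{\left(y \right)} - 3 A^{2} e^{2 x} e^{2 y} - 3 A B^{2} e^{x} e^{3 y} - 2 A B C e^{x} e^{2 y} \sin{\left(y \right)} - 6 A B e^{x} e^{2 y} + A C^{2} e^{x} e^{y} \sin^{2}{\left(y \right)} - 3 A C e^{x} e^{y} \sin{\left(y \right)} - 3 A C e^{x} e^{y} \cos{\left(y \right)} - B^{3} e^{3 y} - B^{2} C e^{2 y} \sin{\left(y \right)} - 3 B^{2} e^{2 y} + B C^{2} e^{y} \sin^{2}{\left(y \right)} - 3 B C e^{y} \sin{\left(y \right)} - 3 B C e^{y} \cos{\left(y \right)} + C^{3} \sin^{3}{\left(y \right)} - 3 C^{2} \sin{\left(y \right)} \cos{\left(y \right)}
This must equal f(x, y) identically; expanded, f = - 27 e^{3 x} e^{3 y} + 54 e^{2 x} e^{3 y} - 27 e^{2 x} e^{2 y} \sin{\left(y \right)} - 27 e^{2 x} e^{2 y} - 36 e^{x} e^{3 y} + 36 e^{x} e^{2 y} \sin{\left(y \right)} + 36 e^{x} e^{2 y} + 27 e^{x} e^{y} \sin^{2}{\left(y \right)} - 27 e^{x} e^{y} \sin{\left(y \right)} - 27 e^{x} e^{y} \cos{\left(y \right)} + 8 e^{3 y} - 12 e^{2 y} \sin{\left(y \right)} - 12 e^{2 y} - 18 e^{y} \sin^{2}{\left(y \right)} + 18 e^{y} \sin{\left(y \right)} + 18 e^{y} \cos{\left(y \right)} + 27 \sin^{3}{\left(y \right)} - 27 \sin{\left(y \right)} \cos{\left(y \right)}.
Matching coefficients of the independent functions:
(each divided by its leading coefficient; functions giving the same equation are listed together)
  [e^{x} e^{2 y}]:  A B + 6 = 0
  [e^{x} e^{3 y}]:  A B^{2} - 12 = 0
  [e^{2 x} e^{2 y}]:  A^{2} - 9 = 0
  [e^{2 x} e^{3 y}]:  A^{2} B + 18 = 0
  [e^{3 x} e^{3 y}]:  A^{3} - 27 = 0
  [e^{y} \sin{\left(y \right)}, e^{y} \cos{\left(y \right)}]:  B C + 6 = 0
  [e^{y} \sin^{2}{\left(y \right)}]:  B C^{2} + 18 = 0
  [e^{2 y} \sin{\left(y \right)}]:  B^{2} C - 12 = 0
  [\sin{\left(y \right)} \cos{\left(y \right)}]:  C^{2} - 9 = 0
  [e^{x} e^{y} \sin{\left(y \right)}, e^{x} e^{y} \cos{\left(y \right)}]:  A C - 9 = 0
  [e^{x} e^{y} \sin^{2}{\left(y \right)}]:  A C^{2} - 27 = 0
  [e^{x} e^{2 y} \sin{\left(y \right)}]:  A B C + 18 = 0
  [e^{2 x} e^{2 y} \sin{\left(y \right)}]:  A^{2} C - 27 = 0
  [e^{2 y}]:  B^{2} - 4 = 0
  [e^{3 y}]:  B^{3} + 8 = 0
  [\sin^{3}{\left(y \right)}]:  C^{3} - 27 = 0
Solving: A = 3, B = -2, C = 3.
Check against the point condition:
  u(0, 0) = 1  ⟹  A + B = 1  ✓
Hence u(x, y) = - 2 e^{y} + 3 e^{x + y} + 3 \sin{\left(y \right)}.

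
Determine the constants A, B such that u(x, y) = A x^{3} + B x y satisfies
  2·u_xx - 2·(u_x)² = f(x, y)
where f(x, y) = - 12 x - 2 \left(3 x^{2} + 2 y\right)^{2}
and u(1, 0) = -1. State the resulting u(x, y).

Substitute the ansatz u = A x^{3} + B x y into the left-hand side.
Derivatives of the ansatz:
  u_xx = 6 A x
  u_x = 3 A x^{2} + B y
Term by term:
  2·u_xx = 12 A x
  -2·(u_x)² = - 18 A^{2} x^{4} - 12 A B x^{2} y - 2 B^{2} y^{2}
So the left-hand side equals
  - 18 A^{2} x^{4} - 12 A B x^{2} y + 12 A x - 2 B^{2} y^{2}
This must equal f(x, y) identically; expanded, f = - 18 x^{4} - 24 x^{2} y - 12 x - 8 y^{2}.
Matching coefficients of the independent functions:
  [x]:  12 A = -12
  [x^{4}]:  - 18 A^{2} = -18
  [y^{2}]:  - 2 B^{2} = -8
  [x^{2} y]:  - 12 A B = -24
Solving: A = -1, B = -2.
Check against the point condition:
  u(1, 0) = -1  ⟹  A = -1  ✓
Hence u(x, y) = - x^{3} - 2 x y.

Answer: u(x, y) = - x^{3} - 2 x y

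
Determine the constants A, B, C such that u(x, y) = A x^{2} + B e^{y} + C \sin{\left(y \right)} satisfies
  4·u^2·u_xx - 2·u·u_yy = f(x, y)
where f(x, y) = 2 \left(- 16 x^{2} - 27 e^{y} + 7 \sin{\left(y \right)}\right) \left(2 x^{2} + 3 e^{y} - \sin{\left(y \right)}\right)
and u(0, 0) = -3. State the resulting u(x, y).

Answer: u(x, y) = - 2 x^{2} - 3 e^{y} + \sin{\left(y \right)}

Derivation:
Substitute the ansatz u = A x^{2} + B e^{y} + C \sin{\left(y \right)} into the left-hand side.
Derivatives of the ansatz:
  u_xx = 2 A
  u_yy = B e^{y} - C \sin{\left(y \right)}
Term by term:
  4·u^2·u_xx = 8 A^{3} x^{4} + 16 A^{2} B x^{2} e^{y} + 16 A^{2} C x^{2} \sin{\left(y \right)} + 8 A B^{2} e^{2 y} + 16 A B C e^{y} \sin{\left(y \right)} + 8 A C^{2} \sin^{2}{\left(y \right)}
  -2·u·u_yy = - 2 A B x^{2} e^{y} + 2 A C x^{2} \sin{\left(y \right)} - 2 B^{2} e^{2 y} + 2 C^{2} \sin^{2}{\left(y \right)}
So the left-hand side equals
  8 A^{3} x^{4} + 16 A^{2} B x^{2} e^{y} + 16 A^{2} C x^{2} \sin{\left(y \right)} + 8 A B^{2} e^{2 y} + 16 A B C e^{y} \sin{\left(y \right)} - 2 A B x^{2} e^{y} + 8 A C^{2} \sin^{2}{\left(y \right)} + 2 A C x^{2} \sin{\left(y \right)} - 2 B^{2} e^{2 y} + 2 C^{2} \sin^{2}{\left(y \right)}
This must equal f(x, y) identically; expanded, f = - 64 x^{4} - 204 x^{2} e^{y} + 60 x^{2} \sin{\left(y \right)} - 162 e^{2 y} + 96 e^{y} \sin{\left(y \right)} - 14 \sin^{2}{\left(y \right)}.
Matching coefficients of the independent functions:
  [x^{4}]:  8 A^{3} = -64
  [x^{2} e^{y}]:  16 A^{2} B - 2 A B = -204
  [x^{2} \sin{\left(y \right)}]:  16 A^{2} C + 2 A C = 60
  [e^{y} \sin{\left(y \right)}]:  16 A B C = 96
  [e^{2 y}]:  8 A B^{2} - 2 B^{2} = -162
  [\sin^{2}{\left(y \right)}]:  8 A C^{2} + 2 C^{2} = -14
Solving: A = -2, B = -3, C = 1.
Check against the point condition:
  u(0, 0) = -3  ⟹  B = -3  ✓
Hence u(x, y) = - 2 x^{2} - 3 e^{y} + \sin{\left(y \right)}.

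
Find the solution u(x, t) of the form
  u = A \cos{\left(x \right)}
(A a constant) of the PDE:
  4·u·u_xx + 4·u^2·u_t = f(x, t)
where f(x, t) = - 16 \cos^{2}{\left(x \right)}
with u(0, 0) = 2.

Answer: u(x, t) = 2 \cos{\left(x \right)}

Derivation:
Substitute the ansatz u = A \cos{\left(x \right)} into the left-hand side.
Derivatives of the ansatz:
  u_xx = - A \cos{\left(x \right)}
  u_t = 0
Term by term:
  4·u·u_xx = - 4 A^{2} \cos^{2}{\left(x \right)}
  4·u^2·u_t = 0
So the left-hand side equals
  - 4 A^{2} \cos^{2}{\left(x \right)}
This must equal f(x, t) = - 16 \cos^{2}{\left(x \right)} identically.
Matching coefficients of the independent functions:
  [\cos^{2}{\left(x \right)}]:  - 4 A^{2} = -16
These equations allow (A) = (-2) or (2).
Impose the point condition(s):
  u(0, 0) = 2  ⟹  A = 2
Only A = 2 satisfies everything.
Hence u(x, t) = 2 \cos{\left(x \right)}.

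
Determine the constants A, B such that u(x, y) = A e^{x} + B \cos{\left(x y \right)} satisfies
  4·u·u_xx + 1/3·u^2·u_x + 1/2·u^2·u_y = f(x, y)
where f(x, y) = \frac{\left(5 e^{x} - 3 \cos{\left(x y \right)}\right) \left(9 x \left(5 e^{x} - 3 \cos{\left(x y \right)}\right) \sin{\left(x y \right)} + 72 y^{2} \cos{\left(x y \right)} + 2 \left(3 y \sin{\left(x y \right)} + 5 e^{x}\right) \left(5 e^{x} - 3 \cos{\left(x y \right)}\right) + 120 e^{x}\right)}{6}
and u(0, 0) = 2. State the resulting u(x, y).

Answer: u(x, y) = 5 e^{x} - 3 \cos{\left(x y \right)}

Derivation:
Substitute the ansatz u = A e^{x} + B \cos{\left(x y \right)} into the left-hand side.
Derivatives of the ansatz:
  u_xx = A e^{x} - B y^{2} \cos{\left(x y \right)}
  u_x = A e^{x} - B y \sin{\left(x y \right)}
  u_y = - B x \sin{\left(x y \right)}
Term by term:
  4·u·u_xx = 4 A^{2} e^{2 x} - 4 A B y^{2} e^{x} \cos{\left(x y \right)} + 4 A B e^{x} \cos{\left(x y \right)} - 4 B^{2} y^{2} \cos^{2}{\left(x y \right)}
  1/3·u^2·u_x = \frac{A^{3} e^{3 x}}{3} - \frac{A^{2} B y e^{2 x} \sin{\left(x y \right)}}{3} + \frac{2 A^{2} B e^{2 x} \cos{\left(x y \right)}}{3} - \frac{2 A B^{2} y e^{x} \sin{\left(x y \right)} \cos{\left(x y \right)}}{3} + \frac{A B^{2} e^{x} \cos^{2}{\left(x y \right)}}{3} - \frac{B^{3} y \sin{\left(x y \right)} \cos^{2}{\left(x y \right)}}{3}
  1/2·u^2·u_y = - \frac{A^{2} B x e^{2 x} \sin{\left(x y \right)}}{2} - A B^{2} x e^{x} \sin{\left(x y \right)} \cos{\left(x y \right)} - \frac{B^{3} x \sin{\left(x y \right)} \cos^{2}{\left(x y \right)}}{2}
So the left-hand side equals
  \frac{A^{3} e^{3 x}}{3} - \frac{A^{2} B x e^{2 x} \sin{\left(x y \right)}}{2} - \frac{A^{2} B y e^{2 x} \sin{\left(x y \right)}}{3} + \frac{2 A^{2} B e^{2 x} \cos{\left(x y \right)}}{3} + 4 A^{2} e^{2 x} - A B^{2} x e^{x} \sin{\left(x y \right)} \cos{\left(x y \right)} - \frac{2 A B^{2} y e^{x} \sin{\left(x y \right)} \cos{\left(x y \right)}}{3} + \frac{A B^{2} e^{x} \cos^{2}{\left(x y \right)}}{3} - 4 A B y^{2} e^{x} \cos{\left(x y \right)} + 4 A B e^{x} \cos{\left(x y \right)} - \frac{B^{3} x \sin{\left(x y \right)} \cos^{2}{\left(x y \right)}}{2} - \frac{B^{3} y \sin{\left(x y \right)} \cos^{2}{\left(x y \right)}}{3} - 4 B^{2} y^{2} \cos^{2}{\left(x y \right)}
This must equal f(x, y) identically; expanded, f = \frac{75 x e^{2 x} \sin{\left(x y \right)}}{2} - 45 x e^{x} \sin{\left(x y \right)} \cos{\left(x y \right)} + \frac{27 x \sin{\left(x y \right)} \cos^{2}{\left(x y \right)}}{2} + 60 y^{2} e^{x} \cos{\left(x y \right)} - 36 y^{2} \cos^{2}{\left(x y \right)} + 25 y e^{2 x} \sin{\left(x y \right)} - 30 y e^{x} \sin{\left(x y \right)} \cos{\left(x y \right)} + 9 y \sin{\left(x y \right)} \cos^{2}{\left(x y \right)} + \frac{125 e^{3 x}}{3} - 50 e^{2 x} \cos{\left(x y \right)} + 100 e^{2 x} + 15 e^{x} \cos^{2}{\left(x y \right)} - 60 e^{x} \cos{\left(x y \right)}.
Matching coefficients of the independent functions:
  [y^{2} \cos^{2}{\left(x y \right)}]:  - 4 B^{2} = -36
  [e^{x} \cos{\left(x y \right)}]:  4 A B = -60
  [e^{x} \cos^{2}{\left(x y \right)}]:  \frac{A B^{2}}{3} = 15
  [e^{2 x} \cos{\left(x y \right)}]:  \frac{2 A^{2} B}{3} = -50
  [x e^{2 x} \sin{\left(x y \right)}]:  - \frac{A^{2} B}{2} = \frac{75}{2}
  [x \sin{\left(x y \right)} \cos^{2}{\left(x y \right)}]:  - \frac{B^{3}}{2} = \frac{27}{2}
  [y e^{2 x} \sin{\left(x y \right)}]:  - \frac{A^{2} B}{3} = 25
  [y \sin{\left(x y \right)} \cos^{2}{\left(x y \right)}]:  - \frac{B^{3}}{3} = 9
  [y^{2} e^{x} \cos{\left(x y \right)}]:  - 4 A B = 60
  [x e^{x} \sin{\left(x y \right)} \cos{\left(x y \right)}]:  - A B^{2} = -45
  [y e^{x} \sin{\left(x y \right)} \cos{\left(x y \right)}]:  - \frac{2 A B^{2}}{3} = -30
  [e^{2 x}]:  4 A^{2} = 100
  [e^{3 x}]:  \frac{A^{3}}{3} = \frac{125}{3}
Solving: A = 5, B = -3.
Check against the point condition:
  u(0, 0) = 2  ⟹  A + B = 2  ✓
Hence u(x, y) = 5 e^{x} - 3 \cos{\left(x y \right)}.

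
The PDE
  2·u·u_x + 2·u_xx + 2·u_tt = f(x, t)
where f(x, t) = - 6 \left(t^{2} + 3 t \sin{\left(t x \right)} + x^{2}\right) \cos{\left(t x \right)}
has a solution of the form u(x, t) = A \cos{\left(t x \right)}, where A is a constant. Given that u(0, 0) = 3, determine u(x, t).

Substitute the ansatz u = A \cos{\left(t x \right)} into the left-hand side.
Derivatives of the ansatz:
  u_x = - A t \sin{\left(t x \right)}
  u_xx = - A t^{2} \cos{\left(t x \right)}
  u_tt = - A x^{2} \cos{\left(t x \right)}
Term by term:
  2·u·u_x = - 2 A^{2} t \sin{\left(t x \right)} \cos{\left(t x \right)}
  2·u_xx = - 2 A t^{2} \cos{\left(t x \right)}
  2·u_tt = - 2 A x^{2} \cos{\left(t x \right)}
So the left-hand side equals
  - 2 A^{2} t \sin{\left(t x \right)} \cos{\left(t x \right)} - 2 A t^{2} \cos{\left(t x \right)} - 2 A x^{2} \cos{\left(t x \right)}
This must equal f(x, t) identically; expanded, f = - 6 t^{2} \cos{\left(t x \right)} - 18 t \sin{\left(t x \right)} \cos{\left(t x \right)} - 6 x^{2} \cos{\left(t x \right)}.
Matching coefficients of the independent functions:
  [t^{2} \cos{\left(t x \right)}, x^{2} \cos{\left(t x \right)}]:  - 2 A = -6
  [t \sin{\left(t x \right)} \cos{\left(t x \right)}]:  - 2 A^{2} = -18
Solving: A = 3.
Check against the point condition:
  u(0, 0) = 3  ⟹  A = 3  ✓
Hence u(x, t) = 3 \cos{\left(t x \right)}.

Answer: u(x, t) = 3 \cos{\left(t x \right)}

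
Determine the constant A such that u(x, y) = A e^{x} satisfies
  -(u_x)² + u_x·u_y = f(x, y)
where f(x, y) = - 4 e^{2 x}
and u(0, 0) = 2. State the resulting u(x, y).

Substitute the ansatz u = A e^{x} into the left-hand side.
Derivatives of the ansatz:
  u_x = A e^{x}
  u_y = 0
Term by term:
  -(u_x)² = - A^{2} e^{2 x}
  u_x·u_y = 0
So the left-hand side equals
  - A^{2} e^{2 x}
This must equal f(x, y) = - 4 e^{2 x} identically.
Matching coefficients of the independent functions:
  [e^{2 x}]:  - A^{2} = -4
These equations allow (A) = (-2) or (2).
Impose the point condition(s):
  u(0, 0) = 2  ⟹  A = 2
Only A = 2 satisfies everything.
Hence u(x, y) = 2 e^{x}.

Answer: u(x, y) = 2 e^{x}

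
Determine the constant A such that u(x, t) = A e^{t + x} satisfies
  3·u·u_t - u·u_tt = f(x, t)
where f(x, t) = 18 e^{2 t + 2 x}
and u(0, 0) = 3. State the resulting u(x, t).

Answer: u(x, t) = 3 e^{t + x}

Derivation:
Substitute the ansatz u = A e^{t + x} into the left-hand side.
Derivatives of the ansatz:
  u_t = A e^{t} e^{x}
  u_tt = A e^{t} e^{x}
Term by term:
  3·u·u_t = 3 A^{2} e^{2 t} e^{2 x}
  -u·u_tt = - A^{2} e^{2 t} e^{2 x}
So the left-hand side equals
  2 A^{2} e^{2 t} e^{2 x}
This must equal f(x, t) identically; expanded, f = 18 e^{2 t} e^{2 x}.
Matching coefficients of the independent functions:
  [e^{2 t} e^{2 x}]:  2 A^{2} = 18
These equations allow (A) = (-3) or (3).
Impose the point condition(s):
  u(0, 0) = 3  ⟹  A = 3
Only A = 3 satisfies everything.
Hence u(x, t) = 3 e^{t + x}.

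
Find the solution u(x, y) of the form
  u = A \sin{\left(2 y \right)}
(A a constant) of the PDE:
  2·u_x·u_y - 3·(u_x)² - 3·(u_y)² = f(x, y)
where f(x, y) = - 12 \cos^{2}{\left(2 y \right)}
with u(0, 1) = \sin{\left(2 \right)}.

Substitute the ansatz u = A \sin{\left(2 y \right)} into the left-hand side.
Derivatives of the ansatz:
  u_x = 0
  u_y = 2 A \cos{\left(2 y \right)}
Term by term:
  2·u_x·u_y = 0
  -3·(u_x)² = 0
  -3·(u_y)² = - 12 A^{2} \cos^{2}{\left(2 y \right)}
So the left-hand side equals
  - 12 A^{2} \cos^{2}{\left(2 y \right)}
This must equal f(x, y) = - 12 \cos^{2}{\left(2 y \right)} identically.
Matching coefficients of the independent functions:
  [\cos^{2}{\left(2 y \right)}]:  - 12 A^{2} = -12
These equations allow (A) = (-1) or (1).
Impose the point condition(s):
  u(0, 1) = \sin{\left(2 \right)}  ⟹  A \sin{\left(2 \right)} = \sin{\left(2 \right)}
Only A = 1 satisfies everything.
Hence u(x, y) = \sin{\left(2 y \right)}.

Answer: u(x, y) = \sin{\left(2 y \right)}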